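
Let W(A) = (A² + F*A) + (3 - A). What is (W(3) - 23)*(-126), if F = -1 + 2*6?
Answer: -2394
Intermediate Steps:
F = 11 (F = -1 + 12 = 11)
W(A) = 3 + A² + 10*A (W(A) = (A² + 11*A) + (3 - A) = 3 + A² + 10*A)
(W(3) - 23)*(-126) = ((3 + 3² + 10*3) - 23)*(-126) = ((3 + 9 + 30) - 23)*(-126) = (42 - 23)*(-126) = 19*(-126) = -2394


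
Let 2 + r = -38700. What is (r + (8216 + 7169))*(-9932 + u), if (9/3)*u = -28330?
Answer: 1355323942/3 ≈ 4.5177e+8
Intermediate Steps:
r = -38702 (r = -2 - 38700 = -38702)
u = -28330/3 (u = (1/3)*(-28330) = -28330/3 ≈ -9443.3)
(r + (8216 + 7169))*(-9932 + u) = (-38702 + (8216 + 7169))*(-9932 - 28330/3) = (-38702 + 15385)*(-58126/3) = -23317*(-58126/3) = 1355323942/3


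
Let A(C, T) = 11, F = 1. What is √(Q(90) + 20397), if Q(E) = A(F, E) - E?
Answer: √20318 ≈ 142.54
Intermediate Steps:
Q(E) = 11 - E
√(Q(90) + 20397) = √((11 - 1*90) + 20397) = √((11 - 90) + 20397) = √(-79 + 20397) = √20318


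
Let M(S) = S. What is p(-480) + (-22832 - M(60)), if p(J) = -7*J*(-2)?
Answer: -29612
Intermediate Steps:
p(J) = 14*J
p(-480) + (-22832 - M(60)) = 14*(-480) + (-22832 - 1*60) = -6720 + (-22832 - 60) = -6720 - 22892 = -29612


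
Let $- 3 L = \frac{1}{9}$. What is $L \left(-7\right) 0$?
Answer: $0$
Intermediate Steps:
$L = - \frac{1}{27}$ ($L = - \frac{1}{3 \cdot 9} = \left(- \frac{1}{3}\right) \frac{1}{9} = - \frac{1}{27} \approx -0.037037$)
$L \left(-7\right) 0 = \left(- \frac{1}{27}\right) \left(-7\right) 0 = \frac{7}{27} \cdot 0 = 0$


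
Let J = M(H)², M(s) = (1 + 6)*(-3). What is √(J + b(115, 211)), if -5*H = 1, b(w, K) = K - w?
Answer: √537 ≈ 23.173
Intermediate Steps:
H = -⅕ (H = -⅕*1 = -⅕ ≈ -0.20000)
M(s) = -21 (M(s) = 7*(-3) = -21)
J = 441 (J = (-21)² = 441)
√(J + b(115, 211)) = √(441 + (211 - 1*115)) = √(441 + (211 - 115)) = √(441 + 96) = √537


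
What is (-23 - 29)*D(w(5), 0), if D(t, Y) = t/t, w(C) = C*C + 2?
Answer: -52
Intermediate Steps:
w(C) = 2 + C² (w(C) = C² + 2 = 2 + C²)
D(t, Y) = 1
(-23 - 29)*D(w(5), 0) = (-23 - 29)*1 = -52*1 = -52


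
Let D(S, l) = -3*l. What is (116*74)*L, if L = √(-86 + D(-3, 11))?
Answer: 8584*I*√119 ≈ 93640.0*I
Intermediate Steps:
L = I*√119 (L = √(-86 - 3*11) = √(-86 - 33) = √(-119) = I*√119 ≈ 10.909*I)
(116*74)*L = (116*74)*(I*√119) = 8584*(I*√119) = 8584*I*√119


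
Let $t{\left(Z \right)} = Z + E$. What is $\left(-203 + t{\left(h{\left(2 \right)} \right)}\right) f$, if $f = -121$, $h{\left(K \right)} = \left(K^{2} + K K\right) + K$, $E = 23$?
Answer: $20570$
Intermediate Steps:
$h{\left(K \right)} = K + 2 K^{2}$ ($h{\left(K \right)} = \left(K^{2} + K^{2}\right) + K = 2 K^{2} + K = K + 2 K^{2}$)
$t{\left(Z \right)} = 23 + Z$ ($t{\left(Z \right)} = Z + 23 = 23 + Z$)
$\left(-203 + t{\left(h{\left(2 \right)} \right)}\right) f = \left(-203 + \left(23 + 2 \left(1 + 2 \cdot 2\right)\right)\right) \left(-121\right) = \left(-203 + \left(23 + 2 \left(1 + 4\right)\right)\right) \left(-121\right) = \left(-203 + \left(23 + 2 \cdot 5\right)\right) \left(-121\right) = \left(-203 + \left(23 + 10\right)\right) \left(-121\right) = \left(-203 + 33\right) \left(-121\right) = \left(-170\right) \left(-121\right) = 20570$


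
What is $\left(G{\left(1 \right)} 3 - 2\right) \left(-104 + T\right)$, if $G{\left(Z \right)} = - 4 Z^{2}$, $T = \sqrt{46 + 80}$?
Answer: $1456 - 42 \sqrt{14} \approx 1298.8$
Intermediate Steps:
$T = 3 \sqrt{14}$ ($T = \sqrt{126} = 3 \sqrt{14} \approx 11.225$)
$\left(G{\left(1 \right)} 3 - 2\right) \left(-104 + T\right) = \left(- 4 \cdot 1^{2} \cdot 3 - 2\right) \left(-104 + 3 \sqrt{14}\right) = \left(\left(-4\right) 1 \cdot 3 - 2\right) \left(-104 + 3 \sqrt{14}\right) = \left(\left(-4\right) 3 - 2\right) \left(-104 + 3 \sqrt{14}\right) = \left(-12 - 2\right) \left(-104 + 3 \sqrt{14}\right) = - 14 \left(-104 + 3 \sqrt{14}\right) = 1456 - 42 \sqrt{14}$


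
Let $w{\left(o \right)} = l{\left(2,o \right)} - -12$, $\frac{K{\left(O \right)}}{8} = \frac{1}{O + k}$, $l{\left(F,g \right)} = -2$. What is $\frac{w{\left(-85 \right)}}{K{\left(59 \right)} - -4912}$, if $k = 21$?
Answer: $\frac{100}{49121} \approx 0.0020358$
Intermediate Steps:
$K{\left(O \right)} = \frac{8}{21 + O}$ ($K{\left(O \right)} = \frac{8}{O + 21} = \frac{8}{21 + O}$)
$w{\left(o \right)} = 10$ ($w{\left(o \right)} = -2 - -12 = -2 + 12 = 10$)
$\frac{w{\left(-85 \right)}}{K{\left(59 \right)} - -4912} = \frac{10}{\frac{8}{21 + 59} - -4912} = \frac{10}{\frac{8}{80} + 4912} = \frac{10}{8 \cdot \frac{1}{80} + 4912} = \frac{10}{\frac{1}{10} + 4912} = \frac{10}{\frac{49121}{10}} = 10 \cdot \frac{10}{49121} = \frac{100}{49121}$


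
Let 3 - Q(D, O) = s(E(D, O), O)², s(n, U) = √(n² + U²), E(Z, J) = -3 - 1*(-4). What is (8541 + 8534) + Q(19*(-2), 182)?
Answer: -16047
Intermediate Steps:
E(Z, J) = 1 (E(Z, J) = -3 + 4 = 1)
s(n, U) = √(U² + n²)
Q(D, O) = 2 - O² (Q(D, O) = 3 - (√(O² + 1²))² = 3 - (√(O² + 1))² = 3 - (√(1 + O²))² = 3 - (1 + O²) = 3 + (-1 - O²) = 2 - O²)
(8541 + 8534) + Q(19*(-2), 182) = (8541 + 8534) + (2 - 1*182²) = 17075 + (2 - 1*33124) = 17075 + (2 - 33124) = 17075 - 33122 = -16047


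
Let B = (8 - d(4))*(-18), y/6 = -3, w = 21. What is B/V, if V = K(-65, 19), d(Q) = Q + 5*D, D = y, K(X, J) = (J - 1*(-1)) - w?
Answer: 1692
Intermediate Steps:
y = -18 (y = 6*(-3) = -18)
K(X, J) = -20 + J (K(X, J) = (J - 1*(-1)) - 1*21 = (J + 1) - 21 = (1 + J) - 21 = -20 + J)
D = -18
d(Q) = -90 + Q (d(Q) = Q + 5*(-18) = Q - 90 = -90 + Q)
V = -1 (V = -20 + 19 = -1)
B = -1692 (B = (8 - (-90 + 4))*(-18) = (8 - 1*(-86))*(-18) = (8 + 86)*(-18) = 94*(-18) = -1692)
B/V = -1692/(-1) = -1692*(-1) = 1692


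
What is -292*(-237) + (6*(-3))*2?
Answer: 69168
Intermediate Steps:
-292*(-237) + (6*(-3))*2 = 69204 - 18*2 = 69204 - 36 = 69168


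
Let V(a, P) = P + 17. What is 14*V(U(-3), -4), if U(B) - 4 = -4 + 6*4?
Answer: 182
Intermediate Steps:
U(B) = 24 (U(B) = 4 + (-4 + 6*4) = 4 + (-4 + 24) = 4 + 20 = 24)
V(a, P) = 17 + P
14*V(U(-3), -4) = 14*(17 - 4) = 14*13 = 182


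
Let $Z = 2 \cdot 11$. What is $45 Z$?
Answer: $990$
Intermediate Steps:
$Z = 22$
$45 Z = 45 \cdot 22 = 990$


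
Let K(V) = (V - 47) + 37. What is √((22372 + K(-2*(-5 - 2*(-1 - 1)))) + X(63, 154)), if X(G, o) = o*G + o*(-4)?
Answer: 5*√1258 ≈ 177.34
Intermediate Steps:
K(V) = -10 + V (K(V) = (-47 + V) + 37 = -10 + V)
X(G, o) = -4*o + G*o (X(G, o) = G*o - 4*o = -4*o + G*o)
√((22372 + K(-2*(-5 - 2*(-1 - 1)))) + X(63, 154)) = √((22372 + (-10 - 2*(-5 - 2*(-1 - 1)))) + 154*(-4 + 63)) = √((22372 + (-10 - 2*(-5 - 2*(-2)))) + 154*59) = √((22372 + (-10 - 2*(-5 + 4))) + 9086) = √((22372 + (-10 - 2*(-1))) + 9086) = √((22372 + (-10 + 2)) + 9086) = √((22372 - 8) + 9086) = √(22364 + 9086) = √31450 = 5*√1258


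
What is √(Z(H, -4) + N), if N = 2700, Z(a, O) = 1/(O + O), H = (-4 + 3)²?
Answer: √43198/4 ≈ 51.960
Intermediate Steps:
H = 1 (H = (-1)² = 1)
Z(a, O) = 1/(2*O)
√(Z(H, -4) + N) = √((½)/(-4) + 2700) = √((½)*(-¼) + 2700) = √(-⅛ + 2700) = √(21599/8) = √43198/4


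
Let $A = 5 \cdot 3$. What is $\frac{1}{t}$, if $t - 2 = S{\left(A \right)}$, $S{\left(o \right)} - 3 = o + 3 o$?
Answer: $\frac{1}{65} \approx 0.015385$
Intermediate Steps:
$A = 15$
$S{\left(o \right)} = 3 + 4 o$ ($S{\left(o \right)} = 3 + \left(o + 3 o\right) = 3 + 4 o$)
$t = 65$ ($t = 2 + \left(3 + 4 \cdot 15\right) = 2 + \left(3 + 60\right) = 2 + 63 = 65$)
$\frac{1}{t} = \frac{1}{65}$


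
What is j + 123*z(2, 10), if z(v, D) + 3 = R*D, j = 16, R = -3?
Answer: -4043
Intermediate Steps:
z(v, D) = -3 - 3*D
j + 123*z(2, 10) = 16 + 123*(-3 - 3*10) = 16 + 123*(-3 - 30) = 16 + 123*(-33) = 16 - 4059 = -4043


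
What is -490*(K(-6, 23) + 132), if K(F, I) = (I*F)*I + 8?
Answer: 1486660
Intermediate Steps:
K(F, I) = 8 + F*I**2 (K(F, I) = (F*I)*I + 8 = F*I**2 + 8 = 8 + F*I**2)
-490*(K(-6, 23) + 132) = -490*((8 - 6*23**2) + 132) = -490*((8 - 6*529) + 132) = -490*((8 - 3174) + 132) = -490*(-3166 + 132) = -490*(-3034) = 1486660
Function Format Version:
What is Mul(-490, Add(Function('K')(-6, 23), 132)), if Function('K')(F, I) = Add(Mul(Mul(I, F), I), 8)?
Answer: 1486660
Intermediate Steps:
Function('K')(F, I) = Add(8, Mul(F, Pow(I, 2))) (Function('K')(F, I) = Add(Mul(Mul(F, I), I), 8) = Add(Mul(F, Pow(I, 2)), 8) = Add(8, Mul(F, Pow(I, 2))))
Mul(-490, Add(Function('K')(-6, 23), 132)) = Mul(-490, Add(Add(8, Mul(-6, Pow(23, 2))), 132)) = Mul(-490, Add(Add(8, Mul(-6, 529)), 132)) = Mul(-490, Add(Add(8, -3174), 132)) = Mul(-490, Add(-3166, 132)) = Mul(-490, -3034) = 1486660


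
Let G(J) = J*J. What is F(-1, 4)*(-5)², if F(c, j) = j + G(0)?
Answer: 100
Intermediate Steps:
G(J) = J²
F(c, j) = j (F(c, j) = j + 0² = j + 0 = j)
F(-1, 4)*(-5)² = 4*(-5)² = 4*25 = 100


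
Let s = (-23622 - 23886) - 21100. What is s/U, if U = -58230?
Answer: 34304/29115 ≈ 1.1782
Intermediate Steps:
s = -68608 (s = -47508 - 21100 = -68608)
s/U = -68608/(-58230) = -68608*(-1/58230) = 34304/29115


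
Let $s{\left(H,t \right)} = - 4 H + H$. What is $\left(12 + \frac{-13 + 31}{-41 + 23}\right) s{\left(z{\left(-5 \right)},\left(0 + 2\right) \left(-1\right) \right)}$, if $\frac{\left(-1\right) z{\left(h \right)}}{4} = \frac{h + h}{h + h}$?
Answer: $132$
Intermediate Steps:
$z{\left(h \right)} = -4$ ($z{\left(h \right)} = - 4 \frac{h + h}{h + h} = - 4 \frac{2 h}{2 h} = - 4 \cdot 2 h \frac{1}{2 h} = \left(-4\right) 1 = -4$)
$s{\left(H,t \right)} = - 3 H$
$\left(12 + \frac{-13 + 31}{-41 + 23}\right) s{\left(z{\left(-5 \right)},\left(0 + 2\right) \left(-1\right) \right)} = \left(12 + \frac{-13 + 31}{-41 + 23}\right) \left(\left(-3\right) \left(-4\right)\right) = \left(12 + \frac{18}{-18}\right) 12 = \left(12 + 18 \left(- \frac{1}{18}\right)\right) 12 = \left(12 - 1\right) 12 = 11 \cdot 12 = 132$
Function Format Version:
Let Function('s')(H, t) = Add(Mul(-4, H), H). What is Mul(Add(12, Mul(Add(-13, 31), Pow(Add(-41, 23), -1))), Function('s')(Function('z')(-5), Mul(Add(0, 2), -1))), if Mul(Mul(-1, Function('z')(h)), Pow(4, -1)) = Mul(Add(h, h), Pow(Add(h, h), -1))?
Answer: 132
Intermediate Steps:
Function('z')(h) = -4 (Function('z')(h) = Mul(-4, Mul(Add(h, h), Pow(Add(h, h), -1))) = Mul(-4, Mul(Mul(2, h), Pow(Mul(2, h), -1))) = Mul(-4, Mul(Mul(2, h), Mul(Rational(1, 2), Pow(h, -1)))) = Mul(-4, 1) = -4)
Function('s')(H, t) = Mul(-3, H)
Mul(Add(12, Mul(Add(-13, 31), Pow(Add(-41, 23), -1))), Function('s')(Function('z')(-5), Mul(Add(0, 2), -1))) = Mul(Add(12, Mul(Add(-13, 31), Pow(Add(-41, 23), -1))), Mul(-3, -4)) = Mul(Add(12, Mul(18, Pow(-18, -1))), 12) = Mul(Add(12, Mul(18, Rational(-1, 18))), 12) = Mul(Add(12, -1), 12) = Mul(11, 12) = 132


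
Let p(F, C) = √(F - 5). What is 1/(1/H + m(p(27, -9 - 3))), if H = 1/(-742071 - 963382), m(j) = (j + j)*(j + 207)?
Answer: -1705409/2908416086569 - 414*√22/2908416086569 ≈ -5.8704e-7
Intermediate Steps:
p(F, C) = √(-5 + F)
m(j) = 2*j*(207 + j) (m(j) = (2*j)*(207 + j) = 2*j*(207 + j))
H = -1/1705453 (H = 1/(-1705453) = -1/1705453 ≈ -5.8635e-7)
1/(1/H + m(p(27, -9 - 3))) = 1/(1/(-1/1705453) + 2*√(-5 + 27)*(207 + √(-5 + 27))) = 1/(-1705453 + 2*√22*(207 + √22))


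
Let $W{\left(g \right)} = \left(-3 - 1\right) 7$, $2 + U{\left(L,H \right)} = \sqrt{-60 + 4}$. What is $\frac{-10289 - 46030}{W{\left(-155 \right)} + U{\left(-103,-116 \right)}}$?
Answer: $\frac{844785}{478} + \frac{56319 i \sqrt{14}}{478} \approx 1767.3 + 440.85 i$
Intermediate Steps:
$U{\left(L,H \right)} = -2 + 2 i \sqrt{14}$ ($U{\left(L,H \right)} = -2 + \sqrt{-60 + 4} = -2 + \sqrt{-56} = -2 + 2 i \sqrt{14}$)
$W{\left(g \right)} = -28$ ($W{\left(g \right)} = \left(-4\right) 7 = -28$)
$\frac{-10289 - 46030}{W{\left(-155 \right)} + U{\left(-103,-116 \right)}} = \frac{-10289 - 46030}{-28 - \left(2 - 2 i \sqrt{14}\right)} = - \frac{56319}{-30 + 2 i \sqrt{14}}$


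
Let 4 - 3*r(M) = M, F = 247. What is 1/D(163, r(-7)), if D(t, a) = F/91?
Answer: 7/19 ≈ 0.36842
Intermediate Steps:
r(M) = 4/3 - M/3
D(t, a) = 19/7 (D(t, a) = 247/91 = 247*(1/91) = 19/7)
1/D(163, r(-7)) = 1/(19/7) = 7/19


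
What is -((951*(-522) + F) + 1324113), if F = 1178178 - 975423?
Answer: -1030446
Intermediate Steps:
F = 202755
-((951*(-522) + F) + 1324113) = -((951*(-522) + 202755) + 1324113) = -((-496422 + 202755) + 1324113) = -(-293667 + 1324113) = -1*1030446 = -1030446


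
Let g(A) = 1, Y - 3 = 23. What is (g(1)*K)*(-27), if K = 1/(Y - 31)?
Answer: 27/5 ≈ 5.4000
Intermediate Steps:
Y = 26 (Y = 3 + 23 = 26)
K = -⅕ (K = 1/(26 - 31) = 1/(-5) = -⅕ ≈ -0.20000)
(g(1)*K)*(-27) = (1*(-⅕))*(-27) = -⅕*(-27) = 27/5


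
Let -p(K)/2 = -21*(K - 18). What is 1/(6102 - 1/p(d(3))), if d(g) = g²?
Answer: 378/2306557 ≈ 0.00016388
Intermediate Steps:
p(K) = -756 + 42*K (p(K) = -(-42)*(K - 18) = -(-42)*(-18 + K) = -2*(378 - 21*K) = -756 + 42*K)
1/(6102 - 1/p(d(3))) = 1/(6102 - 1/(-756 + 42*3²)) = 1/(6102 - 1/(-756 + 42*9)) = 1/(6102 - 1/(-756 + 378)) = 1/(6102 - 1/(-378)) = 1/(6102 - 1*(-1/378)) = 1/(6102 + 1/378) = 1/(2306557/378) = 378/2306557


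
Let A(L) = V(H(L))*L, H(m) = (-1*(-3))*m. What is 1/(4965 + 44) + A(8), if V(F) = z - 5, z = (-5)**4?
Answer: 24844641/5009 ≈ 4960.0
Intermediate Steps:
z = 625
H(m) = 3*m
V(F) = 620 (V(F) = 625 - 5 = 620)
A(L) = 620*L
1/(4965 + 44) + A(8) = 1/(4965 + 44) + 620*8 = 1/5009 + 4960 = 24844641/5009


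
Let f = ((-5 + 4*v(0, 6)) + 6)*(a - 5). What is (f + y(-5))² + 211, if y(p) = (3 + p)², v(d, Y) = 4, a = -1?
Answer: 9815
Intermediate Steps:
f = -102 (f = ((-5 + 4*4) + 6)*(-1 - 5) = ((-5 + 16) + 6)*(-6) = (11 + 6)*(-6) = 17*(-6) = -102)
(f + y(-5))² + 211 = (-102 + (3 - 5)²)² + 211 = (-102 + (-2)²)² + 211 = (-102 + 4)² + 211 = (-98)² + 211 = 9604 + 211 = 9815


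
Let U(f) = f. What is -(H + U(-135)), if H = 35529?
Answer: -35394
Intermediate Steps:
-(H + U(-135)) = -(35529 - 135) = -1*35394 = -35394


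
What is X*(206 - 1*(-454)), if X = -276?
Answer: -182160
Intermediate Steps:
X*(206 - 1*(-454)) = -276*(206 - 1*(-454)) = -276*(206 + 454) = -276*660 = -182160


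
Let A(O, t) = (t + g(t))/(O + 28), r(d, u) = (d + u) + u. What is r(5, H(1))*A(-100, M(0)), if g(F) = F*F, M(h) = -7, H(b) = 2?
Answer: -21/4 ≈ -5.2500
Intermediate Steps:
g(F) = F**2
r(d, u) = d + 2*u
A(O, t) = (t + t**2)/(28 + O) (A(O, t) = (t + t**2)/(O + 28) = (t + t**2)/(28 + O))
r(5, H(1))*A(-100, M(0)) = (5 + 2*2)*(-7*(1 - 7)/(28 - 100)) = (5 + 4)*(-7*(-6)/(-72)) = 9*(-7*(-1/72)*(-6)) = 9*(-7/12) = -21/4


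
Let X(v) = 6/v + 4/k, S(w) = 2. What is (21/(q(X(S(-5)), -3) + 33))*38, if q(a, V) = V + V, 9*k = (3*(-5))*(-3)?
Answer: 266/9 ≈ 29.556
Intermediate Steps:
k = 5 (k = ((3*(-5))*(-3))/9 = (-15*(-3))/9 = (⅑)*45 = 5)
X(v) = ⅘ + 6/v (X(v) = 6/v + 4/5 = 6/v + 4*(⅕) = 6/v + ⅘ = ⅘ + 6/v)
q(a, V) = 2*V
(21/(q(X(S(-5)), -3) + 33))*38 = (21/(2*(-3) + 33))*38 = (21/(-6 + 33))*38 = (21/27)*38 = ((1/27)*21)*38 = (7/9)*38 = 266/9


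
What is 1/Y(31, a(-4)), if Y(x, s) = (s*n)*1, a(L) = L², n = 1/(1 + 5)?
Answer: 3/8 ≈ 0.37500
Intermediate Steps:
n = ⅙ (n = 1/6 = ⅙ ≈ 0.16667)
Y(x, s) = s/6 (Y(x, s) = (s*(⅙))*1 = (s/6)*1 = s/6)
1/Y(31, a(-4)) = 1/((⅙)*(-4)²) = 1/((⅙)*16) = 1/(8/3) = 3/8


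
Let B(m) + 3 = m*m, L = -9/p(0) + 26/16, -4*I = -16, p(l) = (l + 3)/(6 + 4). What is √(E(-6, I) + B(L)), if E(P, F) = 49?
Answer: √54473/8 ≈ 29.174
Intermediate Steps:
p(l) = 3/10 + l/10 (p(l) = (3 + l)/10 = (3 + l)*(⅒) = 3/10 + l/10)
I = 4 (I = -¼*(-16) = 4)
L = -227/8 (L = -9/(3/10 + (⅒)*0) + 26/16 = -9/(3/10 + 0) + 26*(1/16) = -9/3/10 + 13/8 = -9*10/3 + 13/8 = -30 + 13/8 = -227/8 ≈ -28.375)
B(m) = -3 + m² (B(m) = -3 + m*m = -3 + m²)
√(E(-6, I) + B(L)) = √(49 + (-3 + (-227/8)²)) = √(49 + (-3 + 51529/64)) = √(49 + 51337/64) = √(54473/64) = √54473/8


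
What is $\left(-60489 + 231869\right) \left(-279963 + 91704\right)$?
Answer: $-32263827420$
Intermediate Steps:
$\left(-60489 + 231869\right) \left(-279963 + 91704\right) = 171380 \left(-188259\right) = -32263827420$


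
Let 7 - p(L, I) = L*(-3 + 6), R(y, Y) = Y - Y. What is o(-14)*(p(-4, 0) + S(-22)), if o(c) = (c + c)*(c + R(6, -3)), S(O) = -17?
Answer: 784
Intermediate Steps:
R(y, Y) = 0
p(L, I) = 7 - 3*L (p(L, I) = 7 - L*(-3 + 6) = 7 - L*3 = 7 - 3*L)
o(c) = 2*c² (o(c) = (c + c)*(c + 0) = (2*c)*c = 2*c²)
o(-14)*(p(-4, 0) + S(-22)) = (2*(-14)²)*((7 - 3*(-4)) - 17) = (2*196)*((7 + 12) - 17) = 392*(19 - 17) = 392*2 = 784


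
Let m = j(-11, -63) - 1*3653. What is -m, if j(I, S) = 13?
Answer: 3640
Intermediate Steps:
m = -3640 (m = 13 - 1*3653 = 13 - 3653 = -3640)
-m = -1*(-3640) = 3640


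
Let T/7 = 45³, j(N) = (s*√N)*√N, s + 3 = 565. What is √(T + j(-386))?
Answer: √420943 ≈ 648.80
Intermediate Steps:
s = 562 (s = -3 + 565 = 562)
j(N) = 562*N (j(N) = (562*√N)*√N = 562*N)
T = 637875 (T = 7*45³ = 7*91125 = 637875)
√(T + j(-386)) = √(637875 + 562*(-386)) = √(637875 - 216932) = √420943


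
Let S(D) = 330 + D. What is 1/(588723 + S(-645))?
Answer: 1/588408 ≈ 1.6995e-6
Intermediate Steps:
1/(588723 + S(-645)) = 1/(588723 + (330 - 645)) = 1/(588723 - 315) = 1/588408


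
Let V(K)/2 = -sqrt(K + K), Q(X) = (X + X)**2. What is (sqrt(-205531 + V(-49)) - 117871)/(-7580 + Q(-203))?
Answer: -117871/157256 + sqrt(-205531 - 14*I*sqrt(2))/157256 ≈ -0.74955 - 0.0028829*I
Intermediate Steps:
Q(X) = 4*X**2 (Q(X) = (2*X)**2 = 4*X**2)
V(K) = -2*sqrt(2)*sqrt(K) (V(K) = 2*(-sqrt(K + K)) = 2*(-sqrt(2*K)) = 2*(-sqrt(2)*sqrt(K)) = -2*sqrt(2)*sqrt(K))
(sqrt(-205531 + V(-49)) - 117871)/(-7580 + Q(-203)) = (sqrt(-205531 - 2*sqrt(2)*sqrt(-49)) - 117871)/(-7580 + 4*(-203)**2) = (sqrt(-205531 - 2*sqrt(2)*7*I) - 117871)/(-7580 + 4*41209) = (sqrt(-205531 - 14*I*sqrt(2)) - 117871)/(-7580 + 164836) = (-117871 + sqrt(-205531 - 14*I*sqrt(2)))/157256 = (-117871 + sqrt(-205531 - 14*I*sqrt(2)))*(1/157256) = -117871/157256 + sqrt(-205531 - 14*I*sqrt(2))/157256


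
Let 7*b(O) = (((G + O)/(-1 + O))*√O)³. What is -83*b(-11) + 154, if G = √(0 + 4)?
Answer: 154 + 24651*I*√11/448 ≈ 154.0 + 182.5*I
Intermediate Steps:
G = 2 (G = √4 = 2)
b(O) = O^(3/2)*(2 + O)³/(7*(-1 + O)³) (b(O) = (((2 + O)/(-1 + O))*√O)³/7 = (√O*(2 + O)/(-1 + O))³/7 = (O^(3/2)*(2 + O)³/(-1 + O)³)/7 = O^(3/2)*(2 + O)³/(7*(-1 + O)³))
-83*b(-11) + 154 = -83*(-11)^(3/2)*(2 - 11)³/(7*(-1 - 11)³) + 154 = -83*(-11*I*√11)*(-9)³/(7*(-12)³) + 154 = -83*(-11*I*√11)*(-1)*(-729)/(7*1728) + 154 = -(-24651)*I*√11/448 + 154 = 24651*I*√11/448 + 154 = 154 + 24651*I*√11/448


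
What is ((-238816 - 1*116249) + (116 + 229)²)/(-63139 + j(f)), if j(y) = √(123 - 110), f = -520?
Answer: 1241944130/332211109 + 19670*√13/332211109 ≈ 3.7386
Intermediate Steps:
j(y) = √13
((-238816 - 1*116249) + (116 + 229)²)/(-63139 + j(f)) = ((-238816 - 1*116249) + (116 + 229)²)/(-63139 + √13) = ((-238816 - 116249) + 345²)/(-63139 + √13) = (-355065 + 119025)/(-63139 + √13) = -236040/(-63139 + √13)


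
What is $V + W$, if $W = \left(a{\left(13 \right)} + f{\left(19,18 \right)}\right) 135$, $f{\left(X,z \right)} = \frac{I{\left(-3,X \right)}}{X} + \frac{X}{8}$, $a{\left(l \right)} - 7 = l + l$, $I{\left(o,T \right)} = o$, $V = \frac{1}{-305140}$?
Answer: $\frac{2901459823}{610280} \approx 4754.3$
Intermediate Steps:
$V = - \frac{1}{305140} \approx -3.2772 \cdot 10^{-6}$
$a{\left(l \right)} = 7 + 2 l$ ($a{\left(l \right)} = 7 + \left(l + l\right) = 7 + 2 l$)
$f{\left(X,z \right)} = - \frac{3}{X} + \frac{X}{8}$
$W = \frac{722655}{152}$ ($W = \left(\left(7 + 2 \cdot 13\right) + \left(- \frac{3}{19} + \frac{1}{8} \cdot 19\right)\right) 135 = \left(\left(7 + 26\right) + \left(\left(-3\right) \frac{1}{19} + \frac{19}{8}\right)\right) 135 = \left(33 + \left(- \frac{3}{19} + \frac{19}{8}\right)\right) 135 = \left(33 + \frac{337}{152}\right) 135 = \frac{5353}{152} \cdot 135 = \frac{722655}{152} \approx 4754.3$)
$V + W = - \frac{1}{305140} + \frac{722655}{152} = \frac{2901459823}{610280}$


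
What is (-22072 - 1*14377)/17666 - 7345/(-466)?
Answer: 28192884/2058089 ≈ 13.699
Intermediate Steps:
(-22072 - 1*14377)/17666 - 7345/(-466) = (-22072 - 14377)*(1/17666) - 7345*(-1/466) = -36449*1/17666 + 7345/466 = -36449/17666 + 7345/466 = 28192884/2058089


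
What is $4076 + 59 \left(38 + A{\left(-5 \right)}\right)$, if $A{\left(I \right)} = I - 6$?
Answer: $5669$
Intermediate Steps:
$A{\left(I \right)} = -6 + I$ ($A{\left(I \right)} = I - 6 = -6 + I$)
$4076 + 59 \left(38 + A{\left(-5 \right)}\right) = 4076 + 59 \left(38 - 11\right) = 4076 + 59 \cdot 27 = 4076 + 1593 = 5669$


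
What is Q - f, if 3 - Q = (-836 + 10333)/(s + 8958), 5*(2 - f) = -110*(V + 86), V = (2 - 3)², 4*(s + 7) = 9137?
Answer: -86010121/44941 ≈ -1913.8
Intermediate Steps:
s = 9109/4 (s = -7 + (¼)*9137 = -7 + 9137/4 = 9109/4 ≈ 2277.3)
V = 1 (V = (-1)² = 1)
f = 1916 (f = 2 - (-22)*(1 + 86) = 2 - (-22)*87 = 2 - ⅕*(-9570) = 2 + 1914 = 1916)
Q = 96835/44941 (Q = 3 - (-836 + 10333)/(9109/4 + 8958) = 3 - 9497/44941/4 = 3 - 9497*4/44941 = 3 - 1*37988/44941 = 3 - 37988/44941 = 96835/44941 ≈ 2.1547)
Q - f = 96835/44941 - 1*1916 = 96835/44941 - 1916 = -86010121/44941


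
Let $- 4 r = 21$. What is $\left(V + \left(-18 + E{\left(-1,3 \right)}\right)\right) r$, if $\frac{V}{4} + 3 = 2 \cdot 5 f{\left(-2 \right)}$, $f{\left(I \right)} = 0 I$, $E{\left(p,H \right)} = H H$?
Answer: $\frac{441}{4} \approx 110.25$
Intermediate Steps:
$E{\left(p,H \right)} = H^{2}$
$f{\left(I \right)} = 0$
$V = -12$ ($V = -12 + 4 \cdot 2 \cdot 5 \cdot 0 = -12 + 4 \cdot 10 \cdot 0 = -12 + 4 \cdot 0 = -12 + 0 = -12$)
$r = - \frac{21}{4}$ ($r = \left(- \frac{1}{4}\right) 21 = - \frac{21}{4} \approx -5.25$)
$\left(V + \left(-18 + E{\left(-1,3 \right)}\right)\right) r = \left(-12 - \left(18 - 3^{2}\right)\right) \left(- \frac{21}{4}\right) = \left(-12 + \left(-18 + 9\right)\right) \left(- \frac{21}{4}\right) = \left(-12 - 9\right) \left(- \frac{21}{4}\right) = \left(-21\right) \left(- \frac{21}{4}\right) = \frac{441}{4}$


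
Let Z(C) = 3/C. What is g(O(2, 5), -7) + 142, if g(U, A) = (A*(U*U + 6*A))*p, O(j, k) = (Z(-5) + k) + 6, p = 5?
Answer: -10868/5 ≈ -2173.6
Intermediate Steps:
O(j, k) = 27/5 + k (O(j, k) = (3/(-5) + k) + 6 = (3*(-⅕) + k) + 6 = (-⅗ + k) + 6 = 27/5 + k)
g(U, A) = 5*A*(U² + 6*A) (g(U, A) = (A*(U*U + 6*A))*5 = (A*(U² + 6*A))*5 = 5*A*(U² + 6*A))
g(O(2, 5), -7) + 142 = 5*(-7)*((27/5 + 5)² + 6*(-7)) + 142 = 5*(-7)*((52/5)² - 42) + 142 = 5*(-7)*(2704/25 - 42) + 142 = 5*(-7)*(1654/25) + 142 = -11578/5 + 142 = -10868/5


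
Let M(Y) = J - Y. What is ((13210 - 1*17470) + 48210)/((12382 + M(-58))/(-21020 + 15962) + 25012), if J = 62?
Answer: 111149550/63249097 ≈ 1.7573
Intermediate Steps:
M(Y) = 62 - Y
((13210 - 1*17470) + 48210)/((12382 + M(-58))/(-21020 + 15962) + 25012) = ((13210 - 1*17470) + 48210)/((12382 + (62 - 1*(-58)))/(-21020 + 15962) + 25012) = ((13210 - 17470) + 48210)/((12382 + (62 + 58))/(-5058) + 25012) = (-4260 + 48210)/((12382 + 120)*(-1/5058) + 25012) = 43950/(12502*(-1/5058) + 25012) = 43950/(-6251/2529 + 25012) = 43950/(63249097/2529) = 43950*(2529/63249097) = 111149550/63249097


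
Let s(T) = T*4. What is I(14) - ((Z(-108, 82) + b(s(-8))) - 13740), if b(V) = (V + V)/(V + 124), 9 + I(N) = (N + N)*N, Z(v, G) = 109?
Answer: 322338/23 ≈ 14015.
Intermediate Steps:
s(T) = 4*T
I(N) = -9 + 2*N**2 (I(N) = -9 + (N + N)*N = -9 + (2*N)*N = -9 + 2*N**2)
b(V) = 2*V/(124 + V) (b(V) = (2*V)/(124 + V) = 2*V/(124 + V))
I(14) - ((Z(-108, 82) + b(s(-8))) - 13740) = (-9 + 2*14**2) - ((109 + 2*(4*(-8))/(124 + 4*(-8))) - 13740) = (-9 + 2*196) - ((109 + 2*(-32)/(124 - 32)) - 13740) = (-9 + 392) - ((109 + 2*(-32)/92) - 13740) = 383 - ((109 + 2*(-32)*(1/92)) - 13740) = 383 - ((109 - 16/23) - 13740) = 383 - (2491/23 - 13740) = 383 - 1*(-313529/23) = 383 + 313529/23 = 322338/23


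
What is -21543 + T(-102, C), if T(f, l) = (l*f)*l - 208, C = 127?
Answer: -1666909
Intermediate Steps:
T(f, l) = -208 + f*l² (T(f, l) = (f*l)*l - 208 = f*l² - 208 = -208 + f*l²)
-21543 + T(-102, C) = -21543 + (-208 - 102*127²) = -21543 + (-208 - 102*16129) = -21543 + (-208 - 1645158) = -21543 - 1645366 = -1666909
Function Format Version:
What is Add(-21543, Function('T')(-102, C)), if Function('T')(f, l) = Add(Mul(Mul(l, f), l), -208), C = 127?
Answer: -1666909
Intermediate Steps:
Function('T')(f, l) = Add(-208, Mul(f, Pow(l, 2))) (Function('T')(f, l) = Add(Mul(Mul(f, l), l), -208) = Add(Mul(f, Pow(l, 2)), -208) = Add(-208, Mul(f, Pow(l, 2))))
Add(-21543, Function('T')(-102, C)) = Add(-21543, Add(-208, Mul(-102, Pow(127, 2)))) = Add(-21543, Add(-208, Mul(-102, 16129))) = Add(-21543, Add(-208, -1645158)) = Add(-21543, -1645366) = -1666909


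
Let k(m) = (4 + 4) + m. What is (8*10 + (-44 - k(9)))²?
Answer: 361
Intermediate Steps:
k(m) = 8 + m
(8*10 + (-44 - k(9)))² = (8*10 + (-44 - (8 + 9)))² = (80 + (-44 - 1*17))² = (80 + (-44 - 17))² = (80 - 61)² = 19² = 361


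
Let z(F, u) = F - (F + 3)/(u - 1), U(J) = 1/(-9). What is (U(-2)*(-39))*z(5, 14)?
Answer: 19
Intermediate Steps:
U(J) = -⅑
z(F, u) = F - (3 + F)/(-1 + u)
(U(-2)*(-39))*z(5, 14) = (-⅑*(-39))*((-3 - 2*5 + 5*14)/(-1 + 14)) = 13*((-3 - 10 + 70)/13)/3 = 13*((1/13)*57)/3 = (13/3)*(57/13) = 19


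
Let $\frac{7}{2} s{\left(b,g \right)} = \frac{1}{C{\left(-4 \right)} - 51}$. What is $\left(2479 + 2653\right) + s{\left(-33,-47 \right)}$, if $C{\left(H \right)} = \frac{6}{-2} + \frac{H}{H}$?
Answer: $\frac{1903970}{371} \approx 5132.0$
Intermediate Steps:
$C{\left(H \right)} = -2$ ($C{\left(H \right)} = 6 \left(- \frac{1}{2}\right) + 1 = -3 + 1 = -2$)
$s{\left(b,g \right)} = - \frac{2}{371}$ ($s{\left(b,g \right)} = \frac{2}{7 \left(-2 - 51\right)} = \frac{2}{7 \left(-53\right)} = \frac{2}{7} \left(- \frac{1}{53}\right) = - \frac{2}{371}$)
$\left(2479 + 2653\right) + s{\left(-33,-47 \right)} = \left(2479 + 2653\right) - \frac{2}{371} = 5132 - \frac{2}{371} = \frac{1903970}{371}$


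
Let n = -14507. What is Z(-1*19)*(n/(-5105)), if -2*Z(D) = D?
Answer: 275633/10210 ≈ 26.996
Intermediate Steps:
Z(D) = -D/2
Z(-1*19)*(n/(-5105)) = (-(-1)*19/2)*(-14507/(-5105)) = (-½*(-19))*(-14507*(-1/5105)) = (19/2)*(14507/5105) = 275633/10210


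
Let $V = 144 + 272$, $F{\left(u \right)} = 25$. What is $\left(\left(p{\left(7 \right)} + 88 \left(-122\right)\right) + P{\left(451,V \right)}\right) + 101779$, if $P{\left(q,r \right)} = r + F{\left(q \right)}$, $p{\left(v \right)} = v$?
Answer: $91491$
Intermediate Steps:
$V = 416$
$P{\left(q,r \right)} = 25 + r$ ($P{\left(q,r \right)} = r + 25 = 25 + r$)
$\left(\left(p{\left(7 \right)} + 88 \left(-122\right)\right) + P{\left(451,V \right)}\right) + 101779 = \left(\left(7 + 88 \left(-122\right)\right) + \left(25 + 416\right)\right) + 101779 = \left(\left(7 - 10736\right) + 441\right) + 101779 = \left(-10729 + 441\right) + 101779 = -10288 + 101779 = 91491$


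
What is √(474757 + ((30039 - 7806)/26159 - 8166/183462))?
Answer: √303741501756100497318299/799863743 ≈ 689.03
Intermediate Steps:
√(474757 + ((30039 - 7806)/26159 - 8166/183462)) = √(474757 + (22233*(1/26159) - 8166*1/183462)) = √(474757 + (22233/26159 - 1361/30577)) = √(474757 + 644216042/799863743) = √(379741555251493/799863743) = √303741501756100497318299/799863743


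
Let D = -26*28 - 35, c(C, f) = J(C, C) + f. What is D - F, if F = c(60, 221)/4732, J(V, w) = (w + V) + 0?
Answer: -3610857/4732 ≈ -763.07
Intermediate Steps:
J(V, w) = V + w (J(V, w) = (V + w) + 0 = V + w)
c(C, f) = f + 2*C (c(C, f) = (C + C) + f = 2*C + f = f + 2*C)
F = 341/4732 (F = (221 + 2*60)/4732 = (221 + 120)*(1/4732) = 341*(1/4732) = 341/4732 ≈ 0.072062)
D = -763 (D = -728 - 35 = -763)
D - F = -763 - 1*341/4732 = -763 - 341/4732 = -3610857/4732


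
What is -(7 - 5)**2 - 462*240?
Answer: -110884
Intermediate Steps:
-(7 - 5)**2 - 462*240 = -1*2**2 - 110880 = -1*4 - 110880 = -4 - 110880 = -110884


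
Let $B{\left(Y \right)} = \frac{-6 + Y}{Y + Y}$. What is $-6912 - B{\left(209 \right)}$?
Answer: $- \frac{2889419}{418} \approx -6912.5$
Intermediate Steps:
$B{\left(Y \right)} = \frac{-6 + Y}{2 Y}$
$-6912 - B{\left(209 \right)} = -6912 - \frac{-6 + 209}{2 \cdot 209} = -6912 - \frac{1}{2} \cdot \frac{1}{209} \cdot 203 = -6912 - \frac{203}{418} = - \frac{2889419}{418}$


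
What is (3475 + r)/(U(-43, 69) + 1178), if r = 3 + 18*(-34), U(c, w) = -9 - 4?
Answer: 2866/1165 ≈ 2.4601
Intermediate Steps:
U(c, w) = -13
r = -609 (r = 3 - 612 = -609)
(3475 + r)/(U(-43, 69) + 1178) = (3475 - 609)/(-13 + 1178) = 2866/1165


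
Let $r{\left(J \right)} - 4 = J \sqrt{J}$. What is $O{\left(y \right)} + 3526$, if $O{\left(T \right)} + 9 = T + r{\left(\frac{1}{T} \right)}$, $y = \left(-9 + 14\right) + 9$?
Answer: $3535 + \frac{\sqrt{14}}{196} \approx 3535.0$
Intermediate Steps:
$r{\left(J \right)} = 4 + J^{\frac{3}{2}}$ ($r{\left(J \right)} = 4 + J \sqrt{J} = 4 + J^{\frac{3}{2}}$)
$y = 14$ ($y = 5 + 9 = 14$)
$O{\left(T \right)} = -5 + T + \left(\frac{1}{T}\right)^{\frac{3}{2}}$ ($O{\left(T \right)} = -9 + \left(T + \left(4 + \left(\frac{1}{T}\right)^{\frac{3}{2}}\right)\right) = -9 + \left(4 + T + \left(\frac{1}{T}\right)^{\frac{3}{2}}\right) = -5 + T + \left(\frac{1}{T}\right)^{\frac{3}{2}}$)
$O{\left(y \right)} + 3526 = \left(-5 + 14 + \left(\frac{1}{14}\right)^{\frac{3}{2}}\right) + 3526 = \left(-5 + 14 + \frac{\sqrt{14}}{196}\right) + 3526 = \left(9 + \frac{\sqrt{14}}{196}\right) + 3526 = 3535 + \frac{\sqrt{14}}{196}$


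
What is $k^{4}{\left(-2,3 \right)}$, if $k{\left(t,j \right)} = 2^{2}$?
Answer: $256$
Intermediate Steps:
$k{\left(t,j \right)} = 4$
$k^{4}{\left(-2,3 \right)} = 4^{4} = 256$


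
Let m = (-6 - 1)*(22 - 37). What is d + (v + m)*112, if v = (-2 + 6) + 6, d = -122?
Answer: 12758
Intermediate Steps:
m = 105 (m = -7*(-15) = 105)
v = 10 (v = 4 + 6 = 10)
d + (v + m)*112 = -122 + (10 + 105)*112 = -122 + 115*112 = -122 + 12880 = 12758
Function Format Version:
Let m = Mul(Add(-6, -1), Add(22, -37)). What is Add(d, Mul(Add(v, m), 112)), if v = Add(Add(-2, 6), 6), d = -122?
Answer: 12758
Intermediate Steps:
m = 105 (m = Mul(-7, -15) = 105)
v = 10 (v = Add(4, 6) = 10)
Add(d, Mul(Add(v, m), 112)) = Add(-122, Mul(Add(10, 105), 112)) = Add(-122, Mul(115, 112)) = Add(-122, 12880) = 12758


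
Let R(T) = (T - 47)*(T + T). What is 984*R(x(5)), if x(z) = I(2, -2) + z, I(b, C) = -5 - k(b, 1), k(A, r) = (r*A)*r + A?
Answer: 401472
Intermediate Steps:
k(A, r) = A + A*r² (k(A, r) = (A*r)*r + A = A*r² + A = A + A*r²)
I(b, C) = -5 - 2*b (I(b, C) = -5 - b*(1 + 1²) = -5 - b*(1 + 1) = -5 - b*2 = -5 - 2*b)
x(z) = -9 + z (x(z) = (-5 - 2*2) + z = (-5 - 4) + z = -9 + z)
R(T) = 2*T*(-47 + T) (R(T) = (-47 + T)*(2*T) = 2*T*(-47 + T))
984*R(x(5)) = 984*(2*(-9 + 5)*(-47 + (-9 + 5))) = 984*(2*(-4)*(-47 - 4)) = 984*(2*(-4)*(-51)) = 984*408 = 401472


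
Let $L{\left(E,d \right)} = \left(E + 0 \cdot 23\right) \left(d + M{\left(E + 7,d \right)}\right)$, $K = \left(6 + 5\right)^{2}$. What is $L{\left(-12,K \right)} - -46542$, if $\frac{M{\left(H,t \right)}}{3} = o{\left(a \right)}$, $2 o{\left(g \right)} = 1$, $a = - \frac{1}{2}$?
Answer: $45072$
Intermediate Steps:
$a = - \frac{1}{2}$ ($a = \left(-1\right) \frac{1}{2} = - \frac{1}{2} \approx -0.5$)
$o{\left(g \right)} = \frac{1}{2}$ ($o{\left(g \right)} = \frac{1}{2} \cdot 1 = \frac{1}{2}$)
$M{\left(H,t \right)} = \frac{3}{2}$ ($M{\left(H,t \right)} = 3 \cdot \frac{1}{2} = \frac{3}{2}$)
$K = 121$ ($K = 11^{2} = 121$)
$L{\left(E,d \right)} = E \left(\frac{3}{2} + d\right)$ ($L{\left(E,d \right)} = \left(E + 0 \cdot 23\right) \left(d + \frac{3}{2}\right) = \left(E + 0\right) \left(\frac{3}{2} + d\right) = E \left(\frac{3}{2} + d\right)$)
$L{\left(-12,K \right)} - -46542 = \frac{1}{2} \left(-12\right) \left(3 + 2 \cdot 121\right) - -46542 = \frac{1}{2} \left(-12\right) \left(3 + 242\right) + 46542 = \frac{1}{2} \left(-12\right) 245 + 46542 = -1470 + 46542 = 45072$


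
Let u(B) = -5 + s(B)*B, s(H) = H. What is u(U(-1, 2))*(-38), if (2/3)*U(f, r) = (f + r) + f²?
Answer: -152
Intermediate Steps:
U(f, r) = 3*f/2 + 3*r/2 + 3*f²/2 (U(f, r) = 3*((f + r) + f²)/2 = 3*(f + r + f²)/2 = 3*f/2 + 3*r/2 + 3*f²/2)
u(B) = -5 + B² (u(B) = -5 + B*B = -5 + B²)
u(U(-1, 2))*(-38) = (-5 + ((3/2)*(-1) + (3/2)*2 + (3/2)*(-1)²)²)*(-38) = (-5 + (-3/2 + 3 + (3/2)*1)²)*(-38) = (-5 + (-3/2 + 3 + 3/2)²)*(-38) = (-5 + 3²)*(-38) = (-5 + 9)*(-38) = 4*(-38) = -152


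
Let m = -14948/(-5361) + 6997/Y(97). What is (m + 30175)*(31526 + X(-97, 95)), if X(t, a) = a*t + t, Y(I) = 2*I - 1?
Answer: 694446374314384/1034673 ≈ 6.7117e+8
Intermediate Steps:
Y(I) = -1 + 2*I
m = 40395881/1034673 (m = -14948/(-5361) + 6997/(-1 + 2*97) = -14948*(-1/5361) + 6997/(-1 + 194) = 14948/5361 + 6997/193 = 40395881/1034673 ≈ 39.042)
X(t, a) = t + a*t
(m + 30175)*(31526 + X(-97, 95)) = (40395881/1034673 + 30175)*(31526 - 97*(1 + 95)) = 31261653656*(31526 - 97*96)/1034673 = 31261653656*(31526 - 9312)/1034673 = (31261653656/1034673)*22214 = 694446374314384/1034673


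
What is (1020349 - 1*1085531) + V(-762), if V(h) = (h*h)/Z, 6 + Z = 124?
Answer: -3555416/59 ≈ -60261.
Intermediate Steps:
Z = 118 (Z = -6 + 124 = 118)
V(h) = h²/118 (V(h) = (h*h)/118 = h²*(1/118) = h²/118)
(1020349 - 1*1085531) + V(-762) = (1020349 - 1*1085531) + (1/118)*(-762)² = (1020349 - 1085531) + (1/118)*580644 = -65182 + 290322/59 = -3555416/59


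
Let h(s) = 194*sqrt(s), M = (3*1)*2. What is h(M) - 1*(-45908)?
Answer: 45908 + 194*sqrt(6) ≈ 46383.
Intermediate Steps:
M = 6 (M = 3*2 = 6)
h(M) - 1*(-45908) = 194*sqrt(6) - 1*(-45908) = 194*sqrt(6) + 45908 = 45908 + 194*sqrt(6)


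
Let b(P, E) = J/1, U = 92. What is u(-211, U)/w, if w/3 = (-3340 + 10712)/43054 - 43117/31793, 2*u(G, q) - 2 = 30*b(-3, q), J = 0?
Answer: -36021469/128051157 ≈ -0.28131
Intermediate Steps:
b(P, E) = 0 (b(P, E) = 0/1 = 0*1 = 0)
u(G, q) = 1 (u(G, q) = 1 + (30*0)/2 = 1 + (½)*0 = 1 + 0 = 1)
w = -128051157/36021469 (w = 3*((-3340 + 10712)/43054 - 43117/31793) = 3*(7372*(1/43054) - 43117*1/31793) = 3*(194/1133 - 43117/31793) = 3*(-42683719/36021469) = -128051157/36021469 ≈ -3.5549)
u(-211, U)/w = 1/(-128051157/36021469) = 1*(-36021469/128051157) = -36021469/128051157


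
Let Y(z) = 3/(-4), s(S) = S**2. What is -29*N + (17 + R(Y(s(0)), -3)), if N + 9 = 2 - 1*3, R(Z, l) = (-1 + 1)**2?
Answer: 307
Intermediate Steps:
Y(z) = -3/4 (Y(z) = 3*(-1/4) = -3/4)
R(Z, l) = 0 (R(Z, l) = 0**2 = 0)
N = -10 (N = -9 + (2 - 1*3) = -9 + (2 - 3) = -9 - 1 = -10)
-29*N + (17 + R(Y(s(0)), -3)) = -29*(-10) + (17 + 0) = 290 + 17 = 307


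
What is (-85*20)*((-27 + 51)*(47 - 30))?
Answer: -693600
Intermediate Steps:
(-85*20)*((-27 + 51)*(47 - 30)) = -40800*17 = -1700*408 = -693600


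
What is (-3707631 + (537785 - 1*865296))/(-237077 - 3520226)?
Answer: 4035142/3757303 ≈ 1.0739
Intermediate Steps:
(-3707631 + (537785 - 1*865296))/(-237077 - 3520226) = (-3707631 + (537785 - 865296))/(-3757303) = (-3707631 - 327511)*(-1/3757303) = -4035142*(-1/3757303) = 4035142/3757303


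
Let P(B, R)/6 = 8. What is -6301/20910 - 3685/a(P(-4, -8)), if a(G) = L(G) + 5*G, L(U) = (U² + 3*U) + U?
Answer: -15715481/9534960 ≈ -1.6482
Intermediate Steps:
P(B, R) = 48 (P(B, R) = 6*8 = 48)
L(U) = U² + 4*U
a(G) = 5*G + G*(4 + G) (a(G) = G*(4 + G) + 5*G = 5*G + G*(4 + G))
-6301/20910 - 3685/a(P(-4, -8)) = -6301/20910 - 3685*1/(48*(9 + 48)) = -6301*1/20910 - 3685/(48*57) = -6301/20910 - 3685/2736 = -15715481/9534960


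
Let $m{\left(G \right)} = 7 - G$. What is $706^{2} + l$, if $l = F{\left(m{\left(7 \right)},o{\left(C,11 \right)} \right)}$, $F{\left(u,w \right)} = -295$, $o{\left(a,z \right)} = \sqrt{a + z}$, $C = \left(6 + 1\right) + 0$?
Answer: $498141$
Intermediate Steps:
$C = 7$ ($C = 7 + 0 = 7$)
$l = -295$
$706^{2} + l = 706^{2} - 295 = 498436 - 295 = 498141$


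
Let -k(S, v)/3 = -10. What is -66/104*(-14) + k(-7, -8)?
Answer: 1011/26 ≈ 38.885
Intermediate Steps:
k(S, v) = 30 (k(S, v) = -3*(-10) = 30)
-66/104*(-14) + k(-7, -8) = -66/104*(-14) + 30 = -66*1/104*(-14) + 30 = -33/52*(-14) + 30 = 231/26 + 30 = 1011/26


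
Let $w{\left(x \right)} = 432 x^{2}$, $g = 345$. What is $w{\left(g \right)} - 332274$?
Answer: $51086526$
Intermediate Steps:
$w{\left(g \right)} - 332274 = 432 \cdot 345^{2} - 332274 = 432 \cdot 119025 - 332274 = 51418800 - 332274 = 51086526$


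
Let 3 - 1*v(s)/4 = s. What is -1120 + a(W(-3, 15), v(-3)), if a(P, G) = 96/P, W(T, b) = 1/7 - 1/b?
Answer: 140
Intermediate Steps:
v(s) = 12 - 4*s
W(T, b) = 1/7 - 1/b (W(T, b) = 1*(1/7) - 1/b = 1/7 - 1/b)
-1120 + a(W(-3, 15), v(-3)) = -1120 + 96/(((1/7)*(-7 + 15)/15)) = -1120 + 96/(((1/7)*(1/15)*8)) = -1120 + 96/(8/105) = -1120 + 96*(105/8) = -1120 + 1260 = 140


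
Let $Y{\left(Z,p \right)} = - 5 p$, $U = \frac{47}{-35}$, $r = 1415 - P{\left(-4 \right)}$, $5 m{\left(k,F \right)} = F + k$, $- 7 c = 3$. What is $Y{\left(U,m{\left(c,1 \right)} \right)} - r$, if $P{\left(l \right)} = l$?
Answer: $- \frac{9937}{7} \approx -1419.6$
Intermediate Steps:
$c = - \frac{3}{7}$ ($c = \left(- \frac{1}{7}\right) 3 = - \frac{3}{7} \approx -0.42857$)
$m{\left(k,F \right)} = \frac{F}{5} + \frac{k}{5}$ ($m{\left(k,F \right)} = \frac{F + k}{5} = \frac{F}{5} + \frac{k}{5}$)
$r = 1419$ ($r = 1415 - -4 = 1415 + 4 = 1419$)
$U = - \frac{47}{35}$ ($U = 47 \left(- \frac{1}{35}\right) = - \frac{47}{35} \approx -1.3429$)
$Y{\left(U,m{\left(c,1 \right)} \right)} - r = - 5 \left(\frac{1}{5} \cdot 1 + \frac{1}{5} \left(- \frac{3}{7}\right)\right) - 1419 = - 5 \left(\frac{1}{5} - \frac{3}{35}\right) - 1419 = \left(-5\right) \frac{4}{35} - 1419 = - \frac{4}{7} - 1419 = - \frac{9937}{7}$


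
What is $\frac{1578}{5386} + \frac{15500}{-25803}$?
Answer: $- \frac{21382933}{69487479} \approx -0.30772$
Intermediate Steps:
$\frac{1578}{5386} + \frac{15500}{-25803} = 1578 \cdot \frac{1}{5386} + 15500 \left(- \frac{1}{25803}\right) = \frac{789}{2693} - \frac{15500}{25803} = - \frac{21382933}{69487479}$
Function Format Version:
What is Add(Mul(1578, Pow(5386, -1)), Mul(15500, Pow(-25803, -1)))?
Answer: Rational(-21382933, 69487479) ≈ -0.30772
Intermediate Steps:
Add(Mul(1578, Pow(5386, -1)), Mul(15500, Pow(-25803, -1))) = Add(Mul(1578, Rational(1, 5386)), Mul(15500, Rational(-1, 25803))) = Add(Rational(789, 2693), Rational(-15500, 25803)) = Rational(-21382933, 69487479)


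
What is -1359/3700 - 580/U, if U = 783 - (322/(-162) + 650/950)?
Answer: -4943065437/4466059100 ≈ -1.1068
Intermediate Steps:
U = 1207043/1539 (U = 783 - (322*(-1/162) + 650*(1/950)) = 783 - (-161/81 + 13/19) = 783 - 1*(-2006/1539) = 783 + 2006/1539 = 1207043/1539 ≈ 784.30)
-1359/3700 - 580/U = -1359/3700 - 580/1207043/1539 = -1359*1/3700 - 580*1539/1207043 = -1359/3700 - 892620/1207043 = -4943065437/4466059100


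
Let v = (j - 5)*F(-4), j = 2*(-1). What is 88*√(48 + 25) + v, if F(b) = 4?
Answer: -28 + 88*√73 ≈ 723.87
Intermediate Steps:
j = -2
v = -28 (v = (-2 - 5)*4 = -7*4 = -28)
88*√(48 + 25) + v = 88*√(48 + 25) - 28 = 88*√73 - 28 = -28 + 88*√73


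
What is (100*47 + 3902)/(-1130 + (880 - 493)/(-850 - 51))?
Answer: -7750402/1018517 ≈ -7.6095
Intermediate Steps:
(100*47 + 3902)/(-1130 + (880 - 493)/(-850 - 51)) = (4700 + 3902)/(-1130 + 387/(-901)) = 8602/(-1130 + 387*(-1/901)) = 8602/(-1130 - 387/901) = 8602/(-1018517/901) = 8602*(-901/1018517) = -7750402/1018517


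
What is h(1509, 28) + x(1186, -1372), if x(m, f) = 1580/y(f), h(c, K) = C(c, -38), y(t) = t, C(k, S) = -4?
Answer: -1767/343 ≈ -5.1516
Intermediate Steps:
h(c, K) = -4
x(m, f) = 1580/f
h(1509, 28) + x(1186, -1372) = -4 + 1580/(-1372) = -4 + 1580*(-1/1372) = -4 - 395/343 = -1767/343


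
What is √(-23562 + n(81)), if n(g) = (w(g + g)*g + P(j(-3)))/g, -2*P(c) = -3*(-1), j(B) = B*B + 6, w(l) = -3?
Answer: I*√7635066/18 ≈ 153.51*I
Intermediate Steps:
j(B) = 6 + B² (j(B) = B² + 6 = 6 + B²)
P(c) = -3/2 (P(c) = -(-3)*(-1)/2 = -½*3 = -3/2)
n(g) = (-3/2 - 3*g)/g (n(g) = (-3*g - 3/2)/g = (-3/2 - 3*g)/g)
√(-23562 + n(81)) = √(-23562 + (-3 - 3/2/81)) = √(-23562 + (-3 - 3/2*1/81)) = √(-23562 + (-3 - 1/54)) = √(-23562 - 163/54) = √(-1272511/54) = I*√7635066/18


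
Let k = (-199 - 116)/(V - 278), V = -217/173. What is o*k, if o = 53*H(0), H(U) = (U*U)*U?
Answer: 0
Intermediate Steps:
H(U) = U³ (H(U) = U²*U = U³)
V = -217/173 (V = -217*1/173 = -217/173 ≈ -1.2543)
k = 54495/48311 (k = (-199 - 116)/(-217/173 - 278) = -315/(-48311/173) = -315*(-173/48311) = 54495/48311 ≈ 1.1280)
o = 0 (o = 53*0³ = 53*0 = 0)
o*k = 0*(54495/48311) = 0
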